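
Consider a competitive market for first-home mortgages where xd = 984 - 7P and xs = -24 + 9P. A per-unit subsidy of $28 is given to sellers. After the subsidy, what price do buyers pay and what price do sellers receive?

Buyers pay $47.25; sellers receive $75.25

Pre-subsidy: 984 - 7P = -24 + 9P gives P* = 63, x* = 543.
With the subsidy, sellers receive Ps = Pb + 28 for each unit, where Pb is the price buyers pay.
Supply in terms of Pb becomes xs = -24 + 9(Pb + 28) = 228 + 9Pb. Setting this equal to demand: 984 - 7Pb = 228 + 9Pb, so Pb = 47.25.
Sellers receive Ps = 47.25 + 28 = 75.25; x' = 984 − 7·47.25 = 653.25.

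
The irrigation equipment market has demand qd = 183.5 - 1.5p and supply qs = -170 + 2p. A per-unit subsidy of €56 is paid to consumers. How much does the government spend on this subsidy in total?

Government cost = €4480

Pre-subsidy: 183.5 - 1.5p = -170 + 2p gives p* = 101, q* = 32.
With the rebate, buyers effectively pay pb = ps − 56, where ps is the price sellers receive.
Demand in terms of ps becomes qd = 183.5 − 1.5(ps − 56) = 267.5 - 1.5ps. Setting this equal to supply: 267.5 - 1.5ps = -170 + 2ps, so ps = 125.
Buyers pay pb = 125 − 56 = 69; q' = -170 + 2·125 = 80.
Government outlay = subsidy × quantity = 56 × 80 = 4480.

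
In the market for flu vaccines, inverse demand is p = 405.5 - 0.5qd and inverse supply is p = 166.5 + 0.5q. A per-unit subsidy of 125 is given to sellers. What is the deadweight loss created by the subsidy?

Pre-subsidy: 405.5 - 0.5q = 166.5 + 0.5q gives q* = 239 and p* = 286.
With the subsidy, sellers receive ps = pb + 125 for each unit, where pb is the price buyers pay.
On the curves, pb = 405.5 - 0.5q and ps = 166.5 + 0.5q; the wedge ps − pb = 125 gives 166.5 + 0.5q − (405.5 - 0.5q) = 125, so q' = 364.
Then pb = 405.5 − 0.5·364 = 223.5 and ps = 166.5 + 0.5·364 = 348.5.
The subsidy expands output by 364 − 239 = 125 past the efficient level; on those units the gap between marginal cost and willingness to pay runs from 0 up to 125.
DWL = ½ × 125 × 125 = 7812.5.

Deadweight loss = 7812.5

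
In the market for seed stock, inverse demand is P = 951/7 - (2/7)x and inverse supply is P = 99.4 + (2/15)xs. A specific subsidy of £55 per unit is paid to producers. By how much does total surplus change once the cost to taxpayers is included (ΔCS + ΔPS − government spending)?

Net change in total surplus = -£3609.375

Pre-subsidy: 951/7 - (2/7)x = 99.4 + (2/15)x gives x* = 87 and P* = 111.
With the subsidy, sellers receive Ps = Pb + 55 for each unit, where Pb is the price buyers pay.
On the curves, Pb = 951/7 - (2/7)x and Ps = 99.4 + (2/15)x; the wedge Ps − Pb = 55 gives 99.4 + (2/15)x − (951/7 - (2/7)x) = 55, so x' = 218.25.
Then Pb = 951/7 − (2/7)·218.25 = 73.5 and Ps = 99.4 + (2/15)·218.25 = 128.5.
ΔCS = ½(87 + 218.25)(111 − 73.5) = 5723.4375; ΔPS = ½(87 + 218.25)(128.5 − 111) = 2670.9375.
Government spending = 55 × 218.25 = 12003.75.
Net change = 5723.4375 + 2670.9375 − 12003.75 = -3609.375. The loss equals the DWL triangle ½·55·131.25.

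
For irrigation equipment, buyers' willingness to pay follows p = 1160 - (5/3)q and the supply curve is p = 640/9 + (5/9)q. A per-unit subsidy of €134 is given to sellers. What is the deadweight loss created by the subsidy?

Deadweight loss = €4040.1

Pre-subsidy: 1160 - (5/3)q = 640/9 + (5/9)q gives q* = 490 and p* = 1030/3.
With the subsidy, sellers receive ps = pb + 134 for each unit, where pb is the price buyers pay.
On the curves, pb = 1160 - (5/3)q and ps = 640/9 + (5/9)q; the wedge ps − pb = 134 gives 640/9 + (5/9)q − (1160 - (5/3)q) = 134, so q' = 550.3.
Then pb = 1160 − (5/3)·550.3 = 1457/6 and ps = 640/9 + (5/9)·550.3 = 2261/6.
The subsidy expands output by 550.3 − 490 = 60.3 past the efficient level; on those units the gap between marginal cost and willingness to pay runs from 0 up to 134.
DWL = ½ × 134 × 60.3 = 4040.1.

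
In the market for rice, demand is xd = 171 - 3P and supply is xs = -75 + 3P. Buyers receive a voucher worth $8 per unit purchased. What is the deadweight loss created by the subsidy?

Pre-subsidy: 171 - 3P = -75 + 3P gives P* = 41, x* = 48.
With the rebate, buyers effectively pay Pb = Ps − 8, where Ps is the price sellers receive.
Demand in terms of Ps becomes xd = 171 − 3(Ps − 8) = 195 - 3Ps. Setting this equal to supply: 195 - 3Ps = -75 + 3Ps, so Ps = 45.
Buyers pay Pb = 45 − 8 = 37; x' = -75 + 3·45 = 60.
The subsidy expands output by 60 − 48 = 12 past the efficient level; on those units the gap between marginal cost and willingness to pay runs from 0 up to 8.
DWL = ½ × 8 × 12 = 48.

Deadweight loss = $48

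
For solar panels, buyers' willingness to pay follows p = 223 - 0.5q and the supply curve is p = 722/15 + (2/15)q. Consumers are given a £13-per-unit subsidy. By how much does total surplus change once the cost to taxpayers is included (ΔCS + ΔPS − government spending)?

Pre-subsidy: 223 - 0.5q = 722/15 + (2/15)q gives q* = 5246/19 and p* = 1614/19.
With the rebate, buyers effectively pay pb = ps − 13, where ps is the price sellers receive.
On the curves, pb = 223 - 0.5q and ps = 722/15 + (2/15)q; the wedge ps − pb = 13 gives 722/15 + (2/15)q − (223 - 0.5q) = 13, so q' = 5636/19.
Then pb = 223 − 0.5·(5636/19) = 1419/19 and ps = 722/15 + (2/15)·(5636/19) = 1666/19.
ΔCS = ½(5246/19 + 5636/19)(1614/19 − 1419/19) = 1060995/361; ΔPS = ½(5246/19 + 5636/19)(1666/19 − 1614/19) = 282932/361.
Government spending = 13 × 5636/19 = 73268/19.
Net change = 1060995/361 + 282932/361 − 73268/19 = -2535/19. The loss equals the DWL triangle ½·13·390/19.

Net change in total surplus = -2535/19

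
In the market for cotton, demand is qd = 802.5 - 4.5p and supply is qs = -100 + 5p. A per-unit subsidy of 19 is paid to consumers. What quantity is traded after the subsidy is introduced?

Pre-subsidy: 802.5 - 4.5p = -100 + 5p gives p* = 95, q* = 375.
With the rebate, buyers effectively pay pb = ps − 19, where ps is the price sellers receive.
Demand in terms of ps becomes qd = 802.5 − 4.5(ps − 19) = 888 - 4.5ps. Setting this equal to supply: 888 - 4.5ps = -100 + 5ps, so ps = 104.
Buyers pay pb = 104 − 19 = 85; q' = -100 + 5·104 = 420.

q' = 420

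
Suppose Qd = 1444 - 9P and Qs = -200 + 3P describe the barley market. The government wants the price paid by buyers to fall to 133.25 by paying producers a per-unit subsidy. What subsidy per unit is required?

Required subsidy s = 15 per unit

At a buyer price of 133.25, quantity demanded is 1444 − 9·133.25 = 244.75.
Sellers supply 244.75 only when they receive Ps with -200 + 3·Ps = 244.75, i.e. Ps = 148.25.
s = Ps − Pb = 148.25 − 133.25 = 15.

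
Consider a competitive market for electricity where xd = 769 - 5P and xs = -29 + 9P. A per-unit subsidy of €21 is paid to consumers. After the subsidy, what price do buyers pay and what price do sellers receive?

Pre-subsidy: 769 - 5P = -29 + 9P gives P* = 57, x* = 484.
With the rebate, buyers effectively pay Pb = Ps − 21, where Ps is the price sellers receive.
Demand in terms of Ps becomes xd = 769 − 5(Ps − 21) = 874 - 5Ps. Setting this equal to supply: 874 - 5Ps = -29 + 9Ps, so Ps = 64.5.
Buyers pay Pb = 64.5 − 21 = 43.5; x' = -29 + 9·64.5 = 551.5.

Buyers pay €43.5; sellers receive €64.5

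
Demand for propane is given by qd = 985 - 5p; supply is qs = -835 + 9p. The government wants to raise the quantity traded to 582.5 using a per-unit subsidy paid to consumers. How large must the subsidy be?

Required subsidy s = 77 per unit

At q = 582.5, invert demand for the buyer price: pb = (985 − 582.5)/5 = 80.5; invert supply for the seller price: ps = (582.5 − (-835))/9 = 157.5.
The subsidy must fill the gap: s = ps − pb = 157.5 − 80.5 = 77.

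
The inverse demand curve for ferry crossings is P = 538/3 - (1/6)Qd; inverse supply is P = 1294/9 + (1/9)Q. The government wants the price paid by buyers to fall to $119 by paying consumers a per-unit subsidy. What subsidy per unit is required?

Required subsidy s = $65 per unit

At a buyer price of 119, quantity demanded is 1076 − 6·119 = 362.
Sellers supply 362 only when they receive Ps = 1294/9 + (1/9)·362 = 184.
s = Ps − Pb = 184 − 119 = 65.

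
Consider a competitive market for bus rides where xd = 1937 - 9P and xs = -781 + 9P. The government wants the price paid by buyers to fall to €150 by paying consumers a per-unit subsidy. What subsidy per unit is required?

At a buyer price of 150, quantity demanded is 1937 − 9·150 = 587.
Sellers supply 587 only when they receive Ps with -781 + 9·Ps = 587, i.e. Ps = 152.
s = Ps − Pb = 152 − 150 = 2.

Required subsidy s = €2 per unit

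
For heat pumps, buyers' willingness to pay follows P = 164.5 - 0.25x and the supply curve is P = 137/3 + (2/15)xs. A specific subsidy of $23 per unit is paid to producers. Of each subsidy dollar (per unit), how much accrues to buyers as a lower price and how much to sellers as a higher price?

Buyers gain $15 per unit; sellers gain $8 per unit

Pre-subsidy: 164.5 - 0.25x = 137/3 + (2/15)x gives x* = 310 and P* = 87.
With the subsidy, sellers receive Ps = Pb + 23 for each unit, where Pb is the price buyers pay.
On the curves, Pb = 164.5 - 0.25x and Ps = 137/3 + (2/15)x; the wedge Ps − Pb = 23 gives 137/3 + (2/15)x − (164.5 - 0.25x) = 23, so x' = 370.
Then Pb = 164.5 − 0.25·370 = 72 and Ps = 137/3 + (2/15)·370 = 95.
Buyers' price falls by P* − Pb = 87 − 72 = 15; sellers' price rises by Ps − P* = 95 − 87 = 8.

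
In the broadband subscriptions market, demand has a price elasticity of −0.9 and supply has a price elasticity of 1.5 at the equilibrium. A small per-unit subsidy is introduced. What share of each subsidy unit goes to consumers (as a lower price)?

For a small subsidy around the equilibrium, the benefit split depends on the relative slopes, which at a point are proportional to the elasticities.
Buyer share = εs/(εs + |εd|) = 1.5/(1.5 + 0.9) = 0.625; seller share = |εd|/(εs + |εd|) = 0.375.

Consumer share = 0.625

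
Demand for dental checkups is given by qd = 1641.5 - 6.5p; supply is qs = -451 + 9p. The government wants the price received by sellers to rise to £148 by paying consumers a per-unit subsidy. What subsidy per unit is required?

Required subsidy s = £31 per unit

At a seller price of 148, quantity supplied is -451 + 9·148 = 881.
Buyers absorb 881 only when they pay pb with 1641.5 − 6.5·pb = 881, i.e. pb = 117.
s = ps − pb = 148 − 117 = 31.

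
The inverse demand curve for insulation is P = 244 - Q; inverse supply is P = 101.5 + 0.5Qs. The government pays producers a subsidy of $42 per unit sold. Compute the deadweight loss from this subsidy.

Deadweight loss = $588

Pre-subsidy: 244 - Q = 101.5 + 0.5Q gives Q* = 95 and P* = 149.
With the subsidy, sellers receive Ps = Pb + 42 for each unit, where Pb is the price buyers pay.
On the curves, Pb = 244 - Q and Ps = 101.5 + 0.5Q; the wedge Ps − Pb = 42 gives 101.5 + 0.5Q − (244 - Q) = 42, so Q' = 123.
Then Pb = 244 − 1·123 = 121 and Ps = 101.5 + 0.5·123 = 163.
The subsidy expands output by 123 − 95 = 28 past the efficient level; on those units the gap between marginal cost and willingness to pay runs from 0 up to 42.
DWL = ½ × 42 × 28 = 588.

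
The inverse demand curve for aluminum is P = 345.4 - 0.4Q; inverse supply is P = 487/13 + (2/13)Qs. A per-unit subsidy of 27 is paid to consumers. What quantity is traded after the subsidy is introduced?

Q' = 604.75

Pre-subsidy: 345.4 - 0.4Q = 487/13 + (2/13)Q gives Q* = 556 and P* = 123.
With the rebate, buyers effectively pay Pb = Ps − 27, where Ps is the price sellers receive.
On the curves, Pb = 345.4 - 0.4Q and Ps = 487/13 + (2/13)Q; the wedge Ps − Pb = 27 gives 487/13 + (2/13)Q − (345.4 - 0.4Q) = 27, so Q' = 604.75.
Then Pb = 345.4 − 0.4·604.75 = 103.5 and Ps = 487/13 + (2/13)·604.75 = 130.5.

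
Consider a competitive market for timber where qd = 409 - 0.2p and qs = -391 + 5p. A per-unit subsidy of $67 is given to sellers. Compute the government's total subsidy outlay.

Government cost = 681323/26

Pre-subsidy: 409 - 0.2p = -391 + 5p gives p* = 2000/13, q* = 4917/13.
With the subsidy, sellers receive ps = pb + 67 for each unit, where pb is the price buyers pay.
Supply in terms of pb becomes qs = -391 + 5(pb + 67) = -56 + 5pb. Setting this equal to demand: 409 - 0.2pb = -56 + 5pb, so pb = 2325/26.
Sellers receive ps = 2325/26 + 67 = 4067/26; q' = 409 − 0.2·(2325/26) = 10169/26.
Government outlay = subsidy × quantity = 67 × 10169/26 = 681323/26.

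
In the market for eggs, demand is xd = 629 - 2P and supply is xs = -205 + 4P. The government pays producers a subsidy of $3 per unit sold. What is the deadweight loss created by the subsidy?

Deadweight loss = $6

Pre-subsidy: 629 - 2P = -205 + 4P gives P* = 139, x* = 351.
With the subsidy, sellers receive Ps = Pb + 3 for each unit, where Pb is the price buyers pay.
Supply in terms of Pb becomes xs = -205 + 4(Pb + 3) = -193 + 4Pb. Setting this equal to demand: 629 - 2Pb = -193 + 4Pb, so Pb = 137.
Sellers receive Ps = 137 + 3 = 140; x' = 629 − 2·137 = 355.
The subsidy expands output by 355 − 351 = 4 past the efficient level; on those units the gap between marginal cost and willingness to pay runs from 0 up to 3.
DWL = ½ × 3 × 4 = 6.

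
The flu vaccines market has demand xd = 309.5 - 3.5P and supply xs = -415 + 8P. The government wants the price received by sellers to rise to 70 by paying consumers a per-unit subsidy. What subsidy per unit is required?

At a seller price of 70, quantity supplied is -415 + 8·70 = 145.
Buyers absorb 145 only when they pay Pb with 309.5 − 3.5·Pb = 145, i.e. Pb = 47.
s = Ps − Pb = 70 − 47 = 23.

Required subsidy s = 23 per unit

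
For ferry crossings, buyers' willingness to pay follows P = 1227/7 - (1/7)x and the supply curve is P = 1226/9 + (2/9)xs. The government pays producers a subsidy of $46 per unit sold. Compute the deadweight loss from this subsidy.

Pre-subsidy: 1227/7 - (1/7)x = 1226/9 + (2/9)x gives x* = 107 and P* = 160.
With the subsidy, sellers receive Ps = Pb + 46 for each unit, where Pb is the price buyers pay.
On the curves, Pb = 1227/7 - (1/7)x and Ps = 1226/9 + (2/9)x; the wedge Ps − Pb = 46 gives 1226/9 + (2/9)x − (1227/7 - (1/7)x) = 46, so x' = 233.
Then Pb = 1227/7 − (1/7)·233 = 142 and Ps = 1226/9 + (2/9)·233 = 188.
The subsidy expands output by 233 − 107 = 126 past the efficient level; on those units the gap between marginal cost and willingness to pay runs from 0 up to 46.
DWL = ½ × 46 × 126 = 2898.

Deadweight loss = $2898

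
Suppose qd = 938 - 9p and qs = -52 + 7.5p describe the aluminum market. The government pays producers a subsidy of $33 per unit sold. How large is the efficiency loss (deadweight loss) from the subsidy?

Deadweight loss = $2227.5

Pre-subsidy: 938 - 9p = -52 + 7.5p gives p* = 60, q* = 398.
With the subsidy, sellers receive ps = pb + 33 for each unit, where pb is the price buyers pay.
Supply in terms of pb becomes qs = -52 + 7.5(pb + 33) = 195.5 + 7.5pb. Setting this equal to demand: 938 - 9pb = 195.5 + 7.5pb, so pb = 45.
Sellers receive ps = 45 + 33 = 78; q' = 938 − 9·45 = 533.
The subsidy expands output by 533 − 398 = 135 past the efficient level; on those units the gap between marginal cost and willingness to pay runs from 0 up to 33.
DWL = ½ × 33 × 135 = 2227.5.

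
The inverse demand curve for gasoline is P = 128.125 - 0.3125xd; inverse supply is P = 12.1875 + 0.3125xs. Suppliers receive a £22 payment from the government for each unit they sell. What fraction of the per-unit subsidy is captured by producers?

Producer share = 0.5

Pre-subsidy: 128.125 - 0.3125x = 12.1875 + 0.3125x gives x* = 185.5 and P* = 70.15625.
With the subsidy, sellers receive Ps = Pb + 22 for each unit, where Pb is the price buyers pay.
On the curves, Pb = 128.125 - 0.3125x and Ps = 12.1875 + 0.3125x; the wedge Ps − Pb = 22 gives 12.1875 + 0.3125x − (128.125 - 0.3125x) = 22, so x' = 220.7.
Then Pb = 128.125 − 0.3125·220.7 = 59.15625 and Ps = 12.1875 + 0.3125·220.7 = 81.15625.
Buyers' price falls by P* − Pb = 70.15625 − 59.15625 = 11; sellers' price rises by Ps − P* = 81.15625 − 70.15625 = 11.
So producers capture 11/22 = 0.5 of each unit of subsidy.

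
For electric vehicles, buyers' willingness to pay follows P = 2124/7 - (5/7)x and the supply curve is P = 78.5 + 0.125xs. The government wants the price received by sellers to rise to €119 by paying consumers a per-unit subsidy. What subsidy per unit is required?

At a seller price of 119, quantity supplied is -628 + 8·119 = 324.
Buyers absorb 324 only when they pay Pb = 2124/7 − (5/7)·324 = 72.
s = Ps − Pb = 119 − 72 = 47.

Required subsidy s = €47 per unit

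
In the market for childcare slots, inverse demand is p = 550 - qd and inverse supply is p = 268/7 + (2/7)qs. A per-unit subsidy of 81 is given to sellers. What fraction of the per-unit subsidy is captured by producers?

Pre-subsidy: 550 - q = 268/7 + (2/7)q gives q* = 398 and p* = 152.
With the subsidy, sellers receive ps = pb + 81 for each unit, where pb is the price buyers pay.
On the curves, pb = 550 - q and ps = 268/7 + (2/7)q; the wedge ps − pb = 81 gives 268/7 + (2/7)q − (550 - q) = 81, so q' = 461.
Then pb = 550 − 1·461 = 89 and ps = 268/7 + (2/7)·461 = 170.
Buyers' price falls by p* − pb = 152 − 89 = 63; sellers' price rises by ps − p* = 170 − 152 = 18.
So producers capture 18/81 = 2/9 of each unit of subsidy.

Producer share = 2/9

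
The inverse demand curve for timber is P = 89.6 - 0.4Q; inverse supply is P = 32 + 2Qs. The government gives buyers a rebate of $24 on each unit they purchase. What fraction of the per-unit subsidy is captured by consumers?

Consumer share = 1/6

Pre-subsidy: 89.6 - 0.4Q = 32 + 2Q gives Q* = 24 and P* = 80.
With the rebate, buyers effectively pay Pb = Ps − 24, where Ps is the price sellers receive.
On the curves, Pb = 89.6 - 0.4Q and Ps = 32 + 2Q; the wedge Ps − Pb = 24 gives 32 + 2Q − (89.6 - 0.4Q) = 24, so Q' = 34.
Then Pb = 89.6 − 0.4·34 = 76 and Ps = 32 + 2·34 = 100.
Buyers' price falls by P* − Pb = 80 − 76 = 4; sellers' price rises by Ps − P* = 100 − 80 = 20.
So consumers capture 4/24 = 1/6 of each unit of subsidy.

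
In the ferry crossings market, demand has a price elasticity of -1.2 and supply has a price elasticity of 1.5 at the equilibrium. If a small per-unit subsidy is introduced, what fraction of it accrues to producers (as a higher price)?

For a small subsidy around the equilibrium, the benefit split depends on the relative slopes, which at a point are proportional to the elasticities.
Buyer share = εs/(εs + |εd|) = 1.5/(1.5 + 1.2) = 5/9; seller share = |εd|/(εs + |εd|) = 4/9.
So producers capture 4/9 of the subsidy.

Producer share = 4/9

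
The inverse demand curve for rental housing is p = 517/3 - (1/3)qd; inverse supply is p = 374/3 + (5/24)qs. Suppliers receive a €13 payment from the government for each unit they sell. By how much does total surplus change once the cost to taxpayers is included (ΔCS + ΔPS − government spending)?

Net change in total surplus = -€156

Pre-subsidy: 517/3 - (1/3)q = 374/3 + (5/24)q gives q* = 88 and p* = 143.
With the subsidy, sellers receive ps = pb + 13 for each unit, where pb is the price buyers pay.
On the curves, pb = 517/3 - (1/3)q and ps = 374/3 + (5/24)q; the wedge ps − pb = 13 gives 374/3 + (5/24)q − (517/3 - (1/3)q) = 13, so q' = 112.
Then pb = 517/3 − (1/3)·112 = 135 and ps = 374/3 + (5/24)·112 = 148.
ΔCS = ½(88 + 112)(143 − 135) = 800; ΔPS = ½(88 + 112)(148 − 143) = 500.
Government spending = 13 × 112 = 1456.
Net change = 800 + 500 − 1456 = -156. The loss equals the DWL triangle ½·13·24.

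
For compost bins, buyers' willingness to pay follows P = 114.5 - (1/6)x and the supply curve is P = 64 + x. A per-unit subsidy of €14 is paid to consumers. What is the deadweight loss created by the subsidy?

Deadweight loss = €84

Pre-subsidy: 114.5 - (1/6)x = 64 + x gives x* = 303/7 and P* = 751/7.
With the rebate, buyers effectively pay Pb = Ps − 14, where Ps is the price sellers receive.
On the curves, Pb = 114.5 - (1/6)x and Ps = 64 + x; the wedge Ps − Pb = 14 gives 64 + x − (114.5 - (1/6)x) = 14, so x' = 387/7.
Then Pb = 114.5 − (1/6)·(387/7) = 737/7 and Ps = 64 + 1·(387/7) = 835/7.
The subsidy expands output by 387/7 − 303/7 = 12 past the efficient level; on those units the gap between marginal cost and willingness to pay runs from 0 up to 14.
DWL = ½ × 14 × 12 = 84.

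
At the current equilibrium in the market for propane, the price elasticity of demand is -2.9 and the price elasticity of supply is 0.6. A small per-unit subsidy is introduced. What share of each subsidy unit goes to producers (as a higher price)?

For a small subsidy around the equilibrium, the benefit split depends on the relative slopes, which at a point are proportional to the elasticities.
Buyer share = εs/(εs + |εd|) = 0.6/(0.6 + 2.9) = 6/35; seller share = |εd|/(εs + |εd|) = 29/35.
So producers capture 29/35 of the subsidy.

Producer share = 29/35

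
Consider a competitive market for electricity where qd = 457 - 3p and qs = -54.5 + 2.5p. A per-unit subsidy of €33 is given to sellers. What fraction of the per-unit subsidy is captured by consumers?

Pre-subsidy: 457 - 3p = -54.5 + 2.5p gives p* = 93, q* = 178.
With the subsidy, sellers receive ps = pb + 33 for each unit, where pb is the price buyers pay.
Supply in terms of pb becomes qs = -54.5 + 2.5(pb + 33) = 28 + 2.5pb. Setting this equal to demand: 457 - 3pb = 28 + 2.5pb, so pb = 78.
Sellers receive ps = 78 + 33 = 111; q' = 457 − 3·78 = 223.
Buyers' price falls by p* − pb = 93 − 78 = 15; sellers' price rises by ps − p* = 111 − 93 = 18.
So consumers capture 15/33 = 5/11 of each unit of subsidy.

Consumer share = 5/11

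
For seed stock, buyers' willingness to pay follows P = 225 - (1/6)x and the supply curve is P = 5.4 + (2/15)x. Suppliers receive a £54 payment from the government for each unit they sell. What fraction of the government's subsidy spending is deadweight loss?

Pre-subsidy: 225 - (1/6)x = 5.4 + (2/15)x gives x* = 732 and P* = 103.
With the subsidy, sellers receive Ps = Pb + 54 for each unit, where Pb is the price buyers pay.
On the curves, Pb = 225 - (1/6)x and Ps = 5.4 + (2/15)x; the wedge Ps − Pb = 54 gives 5.4 + (2/15)x − (225 - (1/6)x) = 54, so x' = 912.
Then Pb = 225 − (1/6)·912 = 73 and Ps = 5.4 + (2/15)·912 = 127.
ΔCS = ½(732 + 912)(103 − 73) = 24660; ΔPS = ½(732 + 912)(127 − 103) = 19728.
Government spending = 54 × 912 = 49248.
DWL = ½ × 54 × (912 − 732) = 4860; fraction = 4860 / 49248 = 15/152.

DWL / government spending = 15/152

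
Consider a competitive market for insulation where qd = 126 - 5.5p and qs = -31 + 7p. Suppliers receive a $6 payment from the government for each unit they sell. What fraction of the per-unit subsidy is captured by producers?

Pre-subsidy: 126 - 5.5p = -31 + 7p gives p* = 12.56, q* = 56.92.
With the subsidy, sellers receive ps = pb + 6 for each unit, where pb is the price buyers pay.
Supply in terms of pb becomes qs = -31 + 7(pb + 6) = 11 + 7pb. Setting this equal to demand: 126 - 5.5pb = 11 + 7pb, so pb = 9.2.
Sellers receive ps = 9.2 + 6 = 15.2; q' = 126 − 5.5·9.2 = 75.4.
Buyers' price falls by p* − pb = 12.56 − 9.2 = 3.36; sellers' price rises by ps − p* = 15.2 − 12.56 = 2.64.
So producers capture 2.64/6 = 0.44 of each unit of subsidy.

Producer share = 0.44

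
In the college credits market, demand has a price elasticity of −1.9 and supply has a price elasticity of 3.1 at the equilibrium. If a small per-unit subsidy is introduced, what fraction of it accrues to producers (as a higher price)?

Producer share = 0.38

For a small subsidy around the equilibrium, the benefit split depends on the relative slopes, which at a point are proportional to the elasticities.
Buyer share = εs/(εs + |εd|) = 3.1/(3.1 + 1.9) = 0.62; seller share = |εd|/(εs + |εd|) = 0.38.
So producers capture 0.38 of the subsidy.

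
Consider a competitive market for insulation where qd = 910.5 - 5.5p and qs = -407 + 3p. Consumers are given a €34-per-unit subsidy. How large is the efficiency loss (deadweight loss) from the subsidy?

Pre-subsidy: 910.5 - 5.5p = -407 + 3p gives p* = 155, q* = 58.
With the rebate, buyers effectively pay pb = ps − 34, where ps is the price sellers receive.
Demand in terms of ps becomes qd = 910.5 − 5.5(ps − 34) = 1097.5 - 5.5ps. Setting this equal to supply: 1097.5 - 5.5ps = -407 + 3ps, so ps = 177.
Buyers pay pb = 177 − 34 = 143; q' = -407 + 3·177 = 124.
The subsidy expands output by 124 − 58 = 66 past the efficient level; on those units the gap between marginal cost and willingness to pay runs from 0 up to 34.
DWL = ½ × 34 × 66 = 1122.

Deadweight loss = €1122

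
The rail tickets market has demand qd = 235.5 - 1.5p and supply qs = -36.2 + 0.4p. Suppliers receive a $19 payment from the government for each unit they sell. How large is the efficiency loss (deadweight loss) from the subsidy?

Pre-subsidy: 235.5 - 1.5p = -36.2 + 0.4p gives p* = 143, q* = 21.
With the subsidy, sellers receive ps = pb + 19 for each unit, where pb is the price buyers pay.
Supply in terms of pb becomes qs = -36.2 + 0.4(pb + 19) = -28.6 + 0.4pb. Setting this equal to demand: 235.5 - 1.5pb = -28.6 + 0.4pb, so pb = 139.
Sellers receive ps = 139 + 19 = 158; q' = 235.5 − 1.5·139 = 27.
The subsidy expands output by 27 − 21 = 6 past the efficient level; on those units the gap between marginal cost and willingness to pay runs from 0 up to 19.
DWL = ½ × 19 × 6 = 57.

Deadweight loss = $57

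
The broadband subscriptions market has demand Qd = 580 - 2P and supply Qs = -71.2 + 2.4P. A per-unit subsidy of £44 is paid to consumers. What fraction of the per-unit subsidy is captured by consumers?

Pre-subsidy: 580 - 2P = -71.2 + 2.4P gives P* = 148, Q* = 284.
With the rebate, buyers effectively pay Pb = Ps − 44, where Ps is the price sellers receive.
Demand in terms of Ps becomes Qd = 580 − 2(Ps − 44) = 668 - 2Ps. Setting this equal to supply: 668 - 2Ps = -71.2 + 2.4Ps, so Ps = 168.
Buyers pay Pb = 168 − 44 = 124; Q' = -71.2 + 2.4·168 = 332.
Buyers' price falls by P* − Pb = 148 − 124 = 24; sellers' price rises by Ps − P* = 168 − 148 = 20.
So consumers capture 24/44 = 6/11 of each unit of subsidy.

Consumer share = 6/11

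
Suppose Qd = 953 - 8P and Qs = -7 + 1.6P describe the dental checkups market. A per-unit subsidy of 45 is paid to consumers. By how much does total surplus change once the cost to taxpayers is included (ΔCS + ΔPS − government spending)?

Net change in total surplus = -1350

Pre-subsidy: 953 - 8P = -7 + 1.6P gives P* = 100, Q* = 153.
With the rebate, buyers effectively pay Pb = Ps − 45, where Ps is the price sellers receive.
Demand in terms of Ps becomes Qd = 953 − 8(Ps − 45) = 1313 - 8Ps. Setting this equal to supply: 1313 - 8Ps = -7 + 1.6Ps, so Ps = 137.5.
Buyers pay Pb = 137.5 − 45 = 92.5; Q' = -7 + 1.6·137.5 = 213.
ΔCS = ½(153 + 213)(100 − 92.5) = 1372.5; ΔPS = ½(153 + 213)(137.5 − 100) = 6862.5.
Government spending = 45 × 213 = 9585.
Net change = 1372.5 + 6862.5 − 9585 = -1350. The loss equals the DWL triangle ½·45·60.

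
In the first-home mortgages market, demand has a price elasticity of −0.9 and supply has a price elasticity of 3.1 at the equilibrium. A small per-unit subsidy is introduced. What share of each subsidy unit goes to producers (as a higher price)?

Producer share = 0.225

For a small subsidy around the equilibrium, the benefit split depends on the relative slopes, which at a point are proportional to the elasticities.
Buyer share = εs/(εs + |εd|) = 3.1/(3.1 + 0.9) = 0.775; seller share = |εd|/(εs + |εd|) = 0.225.
So producers capture 0.225 of the subsidy.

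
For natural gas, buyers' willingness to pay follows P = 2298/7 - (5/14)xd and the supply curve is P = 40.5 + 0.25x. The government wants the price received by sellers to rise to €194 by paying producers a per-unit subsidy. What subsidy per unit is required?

Required subsidy s = €85 per unit

At a seller price of 194, quantity supplied is -162 + 4·194 = 614.
Buyers absorb 614 only when they pay Pb = 2298/7 − (5/14)·614 = 109.
s = Ps − Pb = 194 − 109 = 85.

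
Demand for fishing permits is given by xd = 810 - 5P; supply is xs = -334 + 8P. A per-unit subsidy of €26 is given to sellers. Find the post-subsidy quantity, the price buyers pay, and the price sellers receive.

Pre-subsidy: 810 - 5P = -334 + 8P gives P* = 88, x* = 370.
With the subsidy, sellers receive Ps = Pb + 26 for each unit, where Pb is the price buyers pay.
Supply in terms of Pb becomes xs = -334 + 8(Pb + 26) = -126 + 8Pb. Setting this equal to demand: 810 - 5Pb = -126 + 8Pb, so Pb = 72.
Sellers receive Ps = 72 + 26 = 98; x' = 810 − 5·72 = 450.

x' = 450; buyers pay €72; sellers receive €98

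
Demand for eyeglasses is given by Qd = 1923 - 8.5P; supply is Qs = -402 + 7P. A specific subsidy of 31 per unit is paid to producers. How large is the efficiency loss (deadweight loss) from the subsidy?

Pre-subsidy: 1923 - 8.5P = -402 + 7P gives P* = 150, Q* = 648.
With the subsidy, sellers receive Ps = Pb + 31 for each unit, where Pb is the price buyers pay.
Supply in terms of Pb becomes Qs = -402 + 7(Pb + 31) = -185 + 7Pb. Setting this equal to demand: 1923 - 8.5Pb = -185 + 7Pb, so Pb = 136.
Sellers receive Ps = 136 + 31 = 167; Q' = 1923 − 8.5·136 = 767.
The subsidy expands output by 767 − 648 = 119 past the efficient level; on those units the gap between marginal cost and willingness to pay runs from 0 up to 31.
DWL = ½ × 31 × 119 = 1844.5.

Deadweight loss = 1844.5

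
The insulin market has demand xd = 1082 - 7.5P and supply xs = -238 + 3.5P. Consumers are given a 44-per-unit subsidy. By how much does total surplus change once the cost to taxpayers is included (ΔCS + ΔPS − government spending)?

Net change in total surplus = -2310

Pre-subsidy: 1082 - 7.5P = -238 + 3.5P gives P* = 120, x* = 182.
With the rebate, buyers effectively pay Pb = Ps − 44, where Ps is the price sellers receive.
Demand in terms of Ps becomes xd = 1082 − 7.5(Ps − 44) = 1412 - 7.5Ps. Setting this equal to supply: 1412 - 7.5Ps = -238 + 3.5Ps, so Ps = 150.
Buyers pay Pb = 150 − 44 = 106; x' = -238 + 3.5·150 = 287.
ΔCS = ½(182 + 287)(120 − 106) = 3283; ΔPS = ½(182 + 287)(150 − 120) = 7035.
Government spending = 44 × 287 = 12628.
Net change = 3283 + 7035 − 12628 = -2310. The loss equals the DWL triangle ½·44·105.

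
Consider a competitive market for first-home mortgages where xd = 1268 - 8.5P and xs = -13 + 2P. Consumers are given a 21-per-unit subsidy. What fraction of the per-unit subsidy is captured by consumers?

Consumer share = 4/21

Pre-subsidy: 1268 - 8.5P = -13 + 2P gives P* = 122, x* = 231.
With the rebate, buyers effectively pay Pb = Ps − 21, where Ps is the price sellers receive.
Demand in terms of Ps becomes xd = 1268 − 8.5(Ps − 21) = 1446.5 - 8.5Ps. Setting this equal to supply: 1446.5 - 8.5Ps = -13 + 2Ps, so Ps = 139.
Buyers pay Pb = 139 − 21 = 118; x' = -13 + 2·139 = 265.
Buyers' price falls by P* − Pb = 122 − 118 = 4; sellers' price rises by Ps − P* = 139 − 122 = 17.
So consumers capture 4/21 = 4/21 of each unit of subsidy.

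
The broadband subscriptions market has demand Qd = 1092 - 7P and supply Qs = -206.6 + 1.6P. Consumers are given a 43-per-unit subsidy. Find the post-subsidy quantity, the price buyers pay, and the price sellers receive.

Pre-subsidy: 1092 - 7P = -206.6 + 1.6P gives P* = 151, Q* = 35.
With the rebate, buyers effectively pay Pb = Ps − 43, where Ps is the price sellers receive.
Demand in terms of Ps becomes Qd = 1092 − 7(Ps − 43) = 1393 - 7Ps. Setting this equal to supply: 1393 - 7Ps = -206.6 + 1.6Ps, so Ps = 186.
Buyers pay Pb = 186 − 43 = 143; Q' = -206.6 + 1.6·186 = 91.

Q' = 91; buyers pay 143; sellers receive 186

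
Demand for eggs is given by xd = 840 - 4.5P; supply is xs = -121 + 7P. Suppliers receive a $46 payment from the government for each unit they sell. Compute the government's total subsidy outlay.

Pre-subsidy: 840 - 4.5P = -121 + 7P gives P* = 1922/23, x* = 10671/23.
With the subsidy, sellers receive Ps = Pb + 46 for each unit, where Pb is the price buyers pay.
Supply in terms of Pb becomes xs = -121 + 7(Pb + 46) = 201 + 7Pb. Setting this equal to demand: 840 - 4.5Pb = 201 + 7Pb, so Pb = 1278/23.
Sellers receive Ps = 1278/23 + 46 = 2336/23; x' = 840 − 4.5·(1278/23) = 13569/23.
Government outlay = subsidy × quantity = 46 × 13569/23 = 27138.

Government cost = $27138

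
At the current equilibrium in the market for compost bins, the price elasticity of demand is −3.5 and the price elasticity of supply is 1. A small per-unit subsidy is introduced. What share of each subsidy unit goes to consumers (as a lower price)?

Consumer share = 2/9

For a small subsidy around the equilibrium, the benefit split depends on the relative slopes, which at a point are proportional to the elasticities.
Buyer share = εs/(εs + |εd|) = 1/(1 + 3.5) = 2/9; seller share = |εd|/(εs + |εd|) = 7/9.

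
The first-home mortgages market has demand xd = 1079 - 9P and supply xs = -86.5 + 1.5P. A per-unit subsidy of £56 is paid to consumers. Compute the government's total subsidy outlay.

Government cost = £8512

Pre-subsidy: 1079 - 9P = -86.5 + 1.5P gives P* = 111, x* = 80.
With the rebate, buyers effectively pay Pb = Ps − 56, where Ps is the price sellers receive.
Demand in terms of Ps becomes xd = 1079 − 9(Ps − 56) = 1583 - 9Ps. Setting this equal to supply: 1583 - 9Ps = -86.5 + 1.5Ps, so Ps = 159.
Buyers pay Pb = 159 − 56 = 103; x' = -86.5 + 1.5·159 = 152.
Government outlay = subsidy × quantity = 56 × 152 = 8512.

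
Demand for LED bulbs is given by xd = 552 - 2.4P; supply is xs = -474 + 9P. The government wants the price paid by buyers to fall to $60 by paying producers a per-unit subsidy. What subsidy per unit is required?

Required subsidy s = $38 per unit

At a buyer price of 60, quantity demanded is 552 − 2.4·60 = 408.
Sellers supply 408 only when they receive Ps with -474 + 9·Ps = 408, i.e. Ps = 98.
s = Ps − Pb = 98 − 60 = 38.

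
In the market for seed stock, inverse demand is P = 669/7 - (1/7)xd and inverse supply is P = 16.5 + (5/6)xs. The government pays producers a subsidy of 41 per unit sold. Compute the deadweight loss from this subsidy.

Pre-subsidy: 669/7 - (1/7)x = 16.5 + (5/6)x gives x* = 81 and P* = 84.
With the subsidy, sellers receive Ps = Pb + 41 for each unit, where Pb is the price buyers pay.
On the curves, Pb = 669/7 - (1/7)x and Ps = 16.5 + (5/6)x; the wedge Ps − Pb = 41 gives 16.5 + (5/6)x − (669/7 - (1/7)x) = 41, so x' = 123.
Then Pb = 669/7 − (1/7)·123 = 78 and Ps = 16.5 + (5/6)·123 = 119.
The subsidy expands output by 123 − 81 = 42 past the efficient level; on those units the gap between marginal cost and willingness to pay runs from 0 up to 41.
DWL = ½ × 41 × 42 = 861.

Deadweight loss = 861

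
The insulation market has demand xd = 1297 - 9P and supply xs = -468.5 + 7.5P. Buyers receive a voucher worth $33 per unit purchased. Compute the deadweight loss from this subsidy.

Pre-subsidy: 1297 - 9P = -468.5 + 7.5P gives P* = 107, x* = 334.
With the rebate, buyers effectively pay Pb = Ps − 33, where Ps is the price sellers receive.
Demand in terms of Ps becomes xd = 1297 − 9(Ps − 33) = 1594 - 9Ps. Setting this equal to supply: 1594 - 9Ps = -468.5 + 7.5Ps, so Ps = 125.
Buyers pay Pb = 125 − 33 = 92; x' = -468.5 + 7.5·125 = 469.
The subsidy expands output by 469 − 334 = 135 past the efficient level; on those units the gap between marginal cost and willingness to pay runs from 0 up to 33.
DWL = ½ × 33 × 135 = 2227.5.

Deadweight loss = $2227.5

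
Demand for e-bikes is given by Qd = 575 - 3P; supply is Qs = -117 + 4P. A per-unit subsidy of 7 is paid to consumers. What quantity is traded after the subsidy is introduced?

Q' = 2033/7

Pre-subsidy: 575 - 3P = -117 + 4P gives P* = 692/7, Q* = 1949/7.
With the rebate, buyers effectively pay Pb = Ps − 7, where Ps is the price sellers receive.
Demand in terms of Ps becomes Qd = 575 − 3(Ps − 7) = 596 - 3Ps. Setting this equal to supply: 596 - 3Ps = -117 + 4Ps, so Ps = 713/7.
Buyers pay Pb = 713/7 − 7 = 664/7; Q' = -117 + 4·(713/7) = 2033/7.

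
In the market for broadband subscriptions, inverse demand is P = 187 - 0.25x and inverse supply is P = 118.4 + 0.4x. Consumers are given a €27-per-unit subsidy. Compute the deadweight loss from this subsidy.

Pre-subsidy: 187 - 0.25x = 118.4 + 0.4x gives x* = 1372/13 and P* = 2088/13.
With the rebate, buyers effectively pay Pb = Ps − 27, where Ps is the price sellers receive.
On the curves, Pb = 187 - 0.25x and Ps = 118.4 + 0.4x; the wedge Ps − Pb = 27 gives 118.4 + 0.4x − (187 - 0.25x) = 27, so x' = 1912/13.
Then Pb = 187 − 0.25·(1912/13) = 1953/13 and Ps = 118.4 + 0.4·(1912/13) = 2304/13.
The subsidy expands output by 1912/13 − 1372/13 = 540/13 past the efficient level; on those units the gap between marginal cost and willingness to pay runs from 0 up to 27.
DWL = ½ × 27 × 540/13 = 7290/13.

Deadweight loss = 7290/13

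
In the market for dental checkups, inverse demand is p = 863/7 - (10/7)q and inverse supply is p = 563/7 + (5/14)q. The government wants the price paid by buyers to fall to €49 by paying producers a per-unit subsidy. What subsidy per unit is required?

Required subsidy s = €50 per unit

At a buyer price of 49, quantity demanded is 86.3 − 0.7·49 = 52.
Sellers supply 52 only when they receive ps = 563/7 + (5/14)·52 = 99.
s = ps − pb = 99 − 49 = 50.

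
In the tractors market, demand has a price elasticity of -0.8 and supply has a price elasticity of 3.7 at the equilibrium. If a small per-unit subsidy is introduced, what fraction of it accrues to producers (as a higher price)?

For a small subsidy around the equilibrium, the benefit split depends on the relative slopes, which at a point are proportional to the elasticities.
Buyer share = εs/(εs + |εd|) = 3.7/(3.7 + 0.8) = 37/45; seller share = |εd|/(εs + |εd|) = 8/45.
So producers capture 8/45 of the subsidy.

Producer share = 8/45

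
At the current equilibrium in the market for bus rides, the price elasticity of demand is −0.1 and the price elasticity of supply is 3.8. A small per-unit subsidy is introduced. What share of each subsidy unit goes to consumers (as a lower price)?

For a small subsidy around the equilibrium, the benefit split depends on the relative slopes, which at a point are proportional to the elasticities.
Buyer share = εs/(εs + |εd|) = 3.8/(3.8 + 0.1) = 38/39; seller share = |εd|/(εs + |εd|) = 1/39.

Consumer share = 38/39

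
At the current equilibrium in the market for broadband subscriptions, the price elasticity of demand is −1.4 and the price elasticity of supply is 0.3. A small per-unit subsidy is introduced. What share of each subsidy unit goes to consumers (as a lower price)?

Consumer share = 3/17

For a small subsidy around the equilibrium, the benefit split depends on the relative slopes, which at a point are proportional to the elasticities.
Buyer share = εs/(εs + |εd|) = 0.3/(0.3 + 1.4) = 3/17; seller share = |εd|/(εs + |εd|) = 14/17.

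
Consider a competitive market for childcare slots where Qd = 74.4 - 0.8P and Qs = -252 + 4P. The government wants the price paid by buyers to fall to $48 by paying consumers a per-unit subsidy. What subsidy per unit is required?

At a buyer price of 48, quantity demanded is 74.4 − 0.8·48 = 36.
Sellers supply 36 only when they receive Ps with -252 + 4·Ps = 36, i.e. Ps = 72.
s = Ps − Pb = 72 − 48 = 24.

Required subsidy s = $24 per unit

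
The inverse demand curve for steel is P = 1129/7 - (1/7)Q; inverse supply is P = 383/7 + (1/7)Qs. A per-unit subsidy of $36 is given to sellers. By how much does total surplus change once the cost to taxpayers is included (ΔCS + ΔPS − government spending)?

Net change in total surplus = -$2268

Pre-subsidy: 1129/7 - (1/7)Q = 383/7 + (1/7)Q gives Q* = 373 and P* = 108.
With the subsidy, sellers receive Ps = Pb + 36 for each unit, where Pb is the price buyers pay.
On the curves, Pb = 1129/7 - (1/7)Q and Ps = 383/7 + (1/7)Q; the wedge Ps − Pb = 36 gives 383/7 + (1/7)Q − (1129/7 - (1/7)Q) = 36, so Q' = 499.
Then Pb = 1129/7 − (1/7)·499 = 90 and Ps = 383/7 + (1/7)·499 = 126.
ΔCS = ½(373 + 499)(108 − 90) = 7848; ΔPS = ½(373 + 499)(126 − 108) = 7848.
Government spending = 36 × 499 = 17964.
Net change = 7848 + 7848 − 17964 = -2268. The loss equals the DWL triangle ½·36·126.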